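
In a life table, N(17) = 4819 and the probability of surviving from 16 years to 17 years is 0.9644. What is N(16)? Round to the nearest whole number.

4997

N(16) = N(17) / p = 4819 / 0.9644 = 4997.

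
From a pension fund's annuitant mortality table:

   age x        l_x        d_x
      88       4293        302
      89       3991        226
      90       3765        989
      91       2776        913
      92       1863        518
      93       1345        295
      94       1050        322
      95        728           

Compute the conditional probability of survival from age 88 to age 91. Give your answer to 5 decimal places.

We want 3p88 = l_91/l_88.
The conditional survival probability is l_91/l_88 = 2776/4293 = 0.646634.

0.64663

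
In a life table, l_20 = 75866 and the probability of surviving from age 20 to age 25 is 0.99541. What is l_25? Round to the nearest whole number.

l_25 = l_20 × p = 75866 × 0.99541 = 75518.

75518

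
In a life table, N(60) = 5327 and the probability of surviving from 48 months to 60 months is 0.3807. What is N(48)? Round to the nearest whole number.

N(48) = N(60) / p = 5327 / 0.3807 = 13993.

13993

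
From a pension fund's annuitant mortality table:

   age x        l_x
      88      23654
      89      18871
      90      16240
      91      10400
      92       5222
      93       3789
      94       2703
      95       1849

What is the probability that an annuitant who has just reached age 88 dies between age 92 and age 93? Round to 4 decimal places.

0.0606

This is the probability of reaching 92 but not 93, conditional on being alive at 88: (l_92 − l_93) / l_88.
= (5222 − 3789) / 23654 = 1433 / 23654 = 0.060582.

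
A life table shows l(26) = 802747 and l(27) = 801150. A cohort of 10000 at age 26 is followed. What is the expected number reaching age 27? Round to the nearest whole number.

9980

The relevant probability is 801150/802747 = 0.998011.
Expected number = 10000 × 0.998011 = 9980.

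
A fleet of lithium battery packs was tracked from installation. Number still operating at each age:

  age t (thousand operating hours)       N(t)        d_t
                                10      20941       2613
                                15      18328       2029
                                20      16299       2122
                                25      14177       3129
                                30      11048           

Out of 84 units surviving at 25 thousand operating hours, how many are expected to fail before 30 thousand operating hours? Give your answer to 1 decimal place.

18.5

The relevant probability is 1 − 11048/14177 = 0.220710.
Expected number = 84 × 0.220710 = 18.5.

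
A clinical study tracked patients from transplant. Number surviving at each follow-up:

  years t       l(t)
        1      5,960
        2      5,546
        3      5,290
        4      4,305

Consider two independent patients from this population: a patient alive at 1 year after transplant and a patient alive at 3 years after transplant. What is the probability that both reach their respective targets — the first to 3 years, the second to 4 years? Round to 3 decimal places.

p₁ = l(3)/l(1) = 5,290/5,960 = 0.887584; p₂ = l(4)/l(3) = 4,305/5,290 = 0.813800.
P(both) = p₁ × p₂ = 0.887584 × 0.813800 = 0.722316.

0.722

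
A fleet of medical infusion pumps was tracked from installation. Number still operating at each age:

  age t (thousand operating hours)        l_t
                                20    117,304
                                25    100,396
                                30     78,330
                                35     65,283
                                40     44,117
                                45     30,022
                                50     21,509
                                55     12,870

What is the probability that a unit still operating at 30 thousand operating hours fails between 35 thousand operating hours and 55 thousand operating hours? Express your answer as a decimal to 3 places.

0.669

This is the probability of reaching 35 but not 55, conditional on being operational at 30: (l_35 − l_55) / l_30.
= (65,283 − 12,870) / 78,330 = 52,413 / 78,330 = 0.669131.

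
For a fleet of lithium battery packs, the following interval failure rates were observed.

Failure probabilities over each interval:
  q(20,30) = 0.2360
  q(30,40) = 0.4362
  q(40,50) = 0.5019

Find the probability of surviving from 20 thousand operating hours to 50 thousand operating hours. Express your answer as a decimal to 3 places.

0.215

Chaining the interval survival probabilities: (1 − 0.2360) × (1 − 0.4362) × (1 − 0.5019).
= 0.7640 × 0.5638 × 0.4981 = 0.214553.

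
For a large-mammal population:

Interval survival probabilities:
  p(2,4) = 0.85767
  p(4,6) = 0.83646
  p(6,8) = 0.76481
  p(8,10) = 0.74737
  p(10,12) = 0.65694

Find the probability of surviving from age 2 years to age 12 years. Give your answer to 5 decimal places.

The overall survival probability is 0.85767 × 0.83646 × 0.76481 × 0.74737 × 0.65694.
= 0.269389.

0.26939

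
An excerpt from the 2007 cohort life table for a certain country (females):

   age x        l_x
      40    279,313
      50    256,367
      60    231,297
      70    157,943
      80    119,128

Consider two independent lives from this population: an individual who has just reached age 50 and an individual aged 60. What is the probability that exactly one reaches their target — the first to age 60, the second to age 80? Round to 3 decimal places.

p₁ = l_60/l_50 = 231,297/256,367 = 0.902211; p₂ = l_80/l_60 = 119,128/231,297 = 0.515043.
P(exactly one) = p₁(1−p₂) + (1−p₁)p₂ = 0.437534 + 0.050366 = 0.487899.

0.488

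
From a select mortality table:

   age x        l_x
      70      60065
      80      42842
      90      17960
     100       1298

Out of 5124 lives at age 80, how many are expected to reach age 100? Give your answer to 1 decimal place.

155.2

The relevant probability is 1298/42842 = 0.030297.
Expected number = 5124 × 0.030297 = 155.2.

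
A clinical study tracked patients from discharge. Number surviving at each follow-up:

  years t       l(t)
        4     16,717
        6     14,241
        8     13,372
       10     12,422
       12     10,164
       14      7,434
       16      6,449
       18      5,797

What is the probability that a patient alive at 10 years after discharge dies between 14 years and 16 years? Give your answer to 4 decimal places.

This is the probability of reaching 14 but not 16, conditional on being alive at 10: (l(14) − l(16)) / l(10).
= (7,434 − 6,449) / 12,422 = 985 / 12,422 = 0.079295.

0.0793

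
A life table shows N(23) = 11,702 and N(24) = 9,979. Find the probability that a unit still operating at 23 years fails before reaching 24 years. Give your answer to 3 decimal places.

0.147

P(fail before 24 | operational at 23) = 1 − N(24)/N(23) = 1 − 9,979/11,702 = (1,723)/11,702 = 0.147240.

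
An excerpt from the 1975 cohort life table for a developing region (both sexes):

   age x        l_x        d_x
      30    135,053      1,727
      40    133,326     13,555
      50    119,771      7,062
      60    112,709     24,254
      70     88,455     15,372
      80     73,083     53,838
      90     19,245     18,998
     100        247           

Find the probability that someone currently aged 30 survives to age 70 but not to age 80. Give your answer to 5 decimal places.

0.11382

We want 40|10q30 = (l_70 − l_80)/l_30.
This is the probability of reaching 70 but not 80, conditional on being alive at 30: (l_70 − l_80) / l_30.
= (88,455 − 73,083) / 135,053 = 15,372 / 135,053 = 0.113822.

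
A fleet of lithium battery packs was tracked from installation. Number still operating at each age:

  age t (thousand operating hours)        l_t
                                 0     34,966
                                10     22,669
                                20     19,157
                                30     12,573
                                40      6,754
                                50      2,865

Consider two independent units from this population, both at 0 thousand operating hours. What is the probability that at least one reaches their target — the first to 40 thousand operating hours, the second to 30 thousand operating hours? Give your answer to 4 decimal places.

0.4833

p₁ = l_40/l_0 = 6,754/34,966 = 0.193159; p₂ = l_30/l_0 = 12,573/34,966 = 0.359578.
P(at least one) = 1 − (1−p₁)(1−p₂) = 1 − 0.806841 × 0.640422 = 0.483281.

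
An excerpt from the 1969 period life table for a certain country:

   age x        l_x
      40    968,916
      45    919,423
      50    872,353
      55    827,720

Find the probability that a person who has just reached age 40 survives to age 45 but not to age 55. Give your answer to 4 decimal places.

0.0946

We want 5|10q40 = (l_45 − l_55)/l_40.
This is the probability of reaching 45 but not 55, conditional on being alive at 40: (l_45 − l_55) / l_40.
= (919,423 − 827,720) / 968,916 = 91,703 / 968,916 = 0.094645.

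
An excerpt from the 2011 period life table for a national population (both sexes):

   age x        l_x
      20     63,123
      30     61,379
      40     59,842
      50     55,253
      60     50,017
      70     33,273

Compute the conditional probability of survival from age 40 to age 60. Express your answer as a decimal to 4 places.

0.8358

We want 20p40 = l_60/l_40.
The conditional survival probability is l_60/l_40 = 50,017/59,842 = 0.835818.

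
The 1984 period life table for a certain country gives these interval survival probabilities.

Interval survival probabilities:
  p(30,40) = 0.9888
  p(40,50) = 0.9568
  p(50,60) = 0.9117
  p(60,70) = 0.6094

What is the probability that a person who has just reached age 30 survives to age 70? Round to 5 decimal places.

0.52563

Chaining the interval survival probabilities: 0.9888 × 0.9568 × 0.9117 × 0.6094.
= 0.525635.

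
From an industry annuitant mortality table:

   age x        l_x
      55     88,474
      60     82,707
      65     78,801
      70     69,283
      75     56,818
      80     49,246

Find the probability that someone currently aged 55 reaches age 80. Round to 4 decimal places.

We want 25p55 = l_80/l_55.
The conditional survival probability is l_80/l_55 = 49,246/88,474 = 0.556616.

0.5566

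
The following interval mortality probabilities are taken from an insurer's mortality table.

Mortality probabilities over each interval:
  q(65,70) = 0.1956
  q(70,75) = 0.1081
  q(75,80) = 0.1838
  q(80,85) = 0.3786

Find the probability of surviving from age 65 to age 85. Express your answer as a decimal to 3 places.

Chaining the interval survival probabilities: (1 − 0.1956) × (1 − 0.1081) × (1 − 0.1838) × (1 − 0.3786).
= 0.8044 × 0.8919 × 0.8162 × 0.6214 = 0.363878.

0.364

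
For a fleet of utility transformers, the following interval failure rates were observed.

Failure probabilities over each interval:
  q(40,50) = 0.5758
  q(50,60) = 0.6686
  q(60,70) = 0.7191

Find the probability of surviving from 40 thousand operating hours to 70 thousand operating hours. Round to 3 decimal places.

The overall survival probability is (1 − 0.5758) × (1 − 0.6686) × (1 − 0.7191).
= 0.4242 × 0.3314 × 0.2809 = 0.039489.

0.039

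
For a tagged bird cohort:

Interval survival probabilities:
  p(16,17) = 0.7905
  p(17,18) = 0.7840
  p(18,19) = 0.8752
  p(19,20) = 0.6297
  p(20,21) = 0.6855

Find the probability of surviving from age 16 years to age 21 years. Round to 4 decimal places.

0.2341

Survival from 16 to 21 is the product of surviving each interval: 0.7905 × 0.7840 × 0.8752 × 0.6297 × 0.6855.
= 0.234135.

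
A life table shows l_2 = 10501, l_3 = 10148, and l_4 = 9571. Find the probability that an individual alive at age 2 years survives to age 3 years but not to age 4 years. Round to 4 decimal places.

This is the probability of reaching 3 but not 4, conditional on being alive at 2: (l_3 − l_4) / l_2.
= (10148 − 9571) / 10501 = 577 / 10501 = 0.054947.

0.0549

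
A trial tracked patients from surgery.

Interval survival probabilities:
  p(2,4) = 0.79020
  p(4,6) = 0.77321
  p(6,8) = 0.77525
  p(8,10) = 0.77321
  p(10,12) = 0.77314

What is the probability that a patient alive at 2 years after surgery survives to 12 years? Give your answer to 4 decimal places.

Survival from 2 to 12 is the product of surviving each interval: 0.79020 × 0.77321 × 0.77525 × 0.77321 × 0.77314.
= 0.283160.

0.2832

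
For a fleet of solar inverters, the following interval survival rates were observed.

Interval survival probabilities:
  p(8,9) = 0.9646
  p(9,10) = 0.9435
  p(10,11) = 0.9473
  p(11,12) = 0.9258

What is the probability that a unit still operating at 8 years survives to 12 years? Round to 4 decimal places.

The overall survival probability is 0.9646 × 0.9435 × 0.9473 × 0.9258.
= 0.798167.

0.7982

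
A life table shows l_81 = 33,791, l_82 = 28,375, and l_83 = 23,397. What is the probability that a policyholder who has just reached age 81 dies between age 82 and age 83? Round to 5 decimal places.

This is the probability of reaching 82 but not 83, conditional on being alive at 81: (l_82 − l_83) / l_81.
= (28,375 − 23,397) / 33,791 = 4,978 / 33,791 = 0.147317.

0.14732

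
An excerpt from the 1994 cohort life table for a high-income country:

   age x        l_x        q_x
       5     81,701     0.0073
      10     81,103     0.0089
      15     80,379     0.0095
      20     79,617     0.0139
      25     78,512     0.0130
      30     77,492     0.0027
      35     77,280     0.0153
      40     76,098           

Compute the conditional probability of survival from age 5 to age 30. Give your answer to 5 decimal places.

0.94848

We want 25p5 = l_30/l_5.
The conditional survival probability is l_30/l_5 = 77,492/81,701 = 0.948483.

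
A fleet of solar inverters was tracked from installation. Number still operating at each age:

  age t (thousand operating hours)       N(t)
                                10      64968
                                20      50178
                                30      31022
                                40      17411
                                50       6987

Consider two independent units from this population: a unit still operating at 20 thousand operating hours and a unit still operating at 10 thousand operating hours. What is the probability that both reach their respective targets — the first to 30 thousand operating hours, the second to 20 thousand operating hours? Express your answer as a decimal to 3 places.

p₁ = N(30)/N(20) = 31022/50178 = 0.618239; p₂ = N(20)/N(10) = 50178/64968 = 0.772349.
P(both) = p₁ × p₂ = 0.618239 × 0.772349 = 0.477496.

0.477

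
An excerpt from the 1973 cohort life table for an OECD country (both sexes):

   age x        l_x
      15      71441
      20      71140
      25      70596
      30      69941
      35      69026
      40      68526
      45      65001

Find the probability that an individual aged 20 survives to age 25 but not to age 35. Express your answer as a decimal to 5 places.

We want 5|10q20 = (l_25 − l_35)/l_20.
This is the probability of reaching 25 but not 35, conditional on being alive at 20: (l_25 − l_35) / l_20.
= (70596 − 69026) / 71140 = 1570 / 71140 = 0.022069.

0.02207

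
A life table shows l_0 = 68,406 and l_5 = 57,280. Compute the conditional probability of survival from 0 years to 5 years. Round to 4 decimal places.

The conditional survival probability is l_5/l_0 = 57,280/68,406 = 0.837353.

0.8374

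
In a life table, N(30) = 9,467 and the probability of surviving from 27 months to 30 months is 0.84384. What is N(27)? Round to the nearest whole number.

N(27) = N(30) / p = 9,467 / 0.84384 = 11219.

11219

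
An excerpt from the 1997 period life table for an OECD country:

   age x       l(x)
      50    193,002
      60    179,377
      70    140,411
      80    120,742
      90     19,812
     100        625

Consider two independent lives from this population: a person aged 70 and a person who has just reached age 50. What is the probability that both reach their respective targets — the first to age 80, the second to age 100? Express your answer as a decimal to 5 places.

0.00278

p₁ = l(80)/l(70) = 120,742/140,411 = 0.859918; p₂ = l(100)/l(50) = 625/193,002 = 0.003238.
P(both) = p₁ × p₂ = 0.859918 × 0.003238 = 0.002784.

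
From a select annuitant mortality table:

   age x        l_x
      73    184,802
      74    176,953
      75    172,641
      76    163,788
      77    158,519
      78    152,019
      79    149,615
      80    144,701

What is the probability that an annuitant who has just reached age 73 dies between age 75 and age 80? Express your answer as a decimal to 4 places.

We want 2|5q73 = (l_75 − l_80)/l_73.
This is the probability of reaching 75 but not 80, conditional on being alive at 73: (l_75 − l_80) / l_73.
= (172,641 − 144,701) / 184,802 = 27,940 / 184,802 = 0.151189.

0.1512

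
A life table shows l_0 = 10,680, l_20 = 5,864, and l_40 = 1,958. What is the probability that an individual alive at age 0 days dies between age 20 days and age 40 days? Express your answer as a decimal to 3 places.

This is the probability of reaching 20 but not 40, conditional on being alive at 0: (l_20 − l_40) / l_0.
= (5,864 − 1,958) / 10,680 = 3,906 / 10,680 = 0.365730.

0.366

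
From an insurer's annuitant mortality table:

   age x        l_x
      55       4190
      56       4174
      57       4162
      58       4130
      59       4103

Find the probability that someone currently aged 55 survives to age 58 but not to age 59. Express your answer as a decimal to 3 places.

0.006

This is the probability of reaching 58 but not 59, conditional on being alive at 55: (l_58 − l_59) / l_55.
= (4130 − 4103) / 4190 = 27 / 4190 = 0.006444.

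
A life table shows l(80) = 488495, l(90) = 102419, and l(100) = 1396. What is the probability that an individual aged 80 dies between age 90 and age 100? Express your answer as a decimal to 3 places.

0.207

This is the probability of reaching 90 but not 100, conditional on being alive at 80: (l(90) − l(100)) / l(80).
= (102419 − 1396) / 488495 = 101023 / 488495 = 0.206805.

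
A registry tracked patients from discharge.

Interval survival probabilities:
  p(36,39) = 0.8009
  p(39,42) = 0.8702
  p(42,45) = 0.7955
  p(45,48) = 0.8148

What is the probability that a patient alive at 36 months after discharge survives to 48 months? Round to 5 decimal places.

Chaining the interval survival probabilities: 0.8009 × 0.8702 × 0.7955 × 0.8148.
= 0.451740.

0.45174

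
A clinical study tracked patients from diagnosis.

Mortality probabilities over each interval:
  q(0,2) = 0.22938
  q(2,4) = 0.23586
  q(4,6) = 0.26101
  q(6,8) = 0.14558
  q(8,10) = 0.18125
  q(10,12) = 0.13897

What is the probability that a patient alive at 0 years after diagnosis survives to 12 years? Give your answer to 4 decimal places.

The overall survival probability is (1 − 0.22938) × (1 − 0.23586) × (1 − 0.26101) × (1 − 0.14558) × (1 − 0.18125) × (1 − 0.13897).
= 0.77062 × 0.76414 × 0.73899 × 0.85442 × 0.81875 × 0.86103 = 0.262116.

0.2621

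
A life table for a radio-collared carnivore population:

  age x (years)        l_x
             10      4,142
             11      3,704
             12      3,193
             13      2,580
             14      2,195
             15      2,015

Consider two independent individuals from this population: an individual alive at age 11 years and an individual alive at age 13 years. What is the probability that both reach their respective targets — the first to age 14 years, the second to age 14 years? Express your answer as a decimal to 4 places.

0.5042

p₁ = l_14/l_11 = 2,195/3,704 = 0.592603; p₂ = l_14/l_13 = 2,195/2,580 = 0.850775.
P(both) = p₁ × p₂ = 0.592603 × 0.850775 = 0.504172.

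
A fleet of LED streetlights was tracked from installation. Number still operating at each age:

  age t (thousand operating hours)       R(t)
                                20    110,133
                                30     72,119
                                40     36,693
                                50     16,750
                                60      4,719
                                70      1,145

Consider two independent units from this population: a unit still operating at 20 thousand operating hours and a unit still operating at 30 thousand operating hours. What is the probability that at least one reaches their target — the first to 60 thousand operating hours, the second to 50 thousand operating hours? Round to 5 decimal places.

p₁ = R(60)/R(20) = 4,719/110,133 = 0.042848; p₂ = R(50)/R(30) = 16,750/72,119 = 0.232255.
P(at least one) = 1 − (1−p₁)(1−p₂) = 1 − 0.957152 × 0.767745 = 0.265151.

0.26515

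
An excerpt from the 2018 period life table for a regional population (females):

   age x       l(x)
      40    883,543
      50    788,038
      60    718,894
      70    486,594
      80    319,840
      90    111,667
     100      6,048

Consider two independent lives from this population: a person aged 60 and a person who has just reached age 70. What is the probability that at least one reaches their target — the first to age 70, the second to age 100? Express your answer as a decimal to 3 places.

p₁ = l(70)/l(60) = 486,594/718,894 = 0.676865; p₂ = l(100)/l(70) = 6,048/486,594 = 0.012429.
P(at least one) = 1 − (1−p₁)(1−p₂) = 1 − 0.323135 × 0.987571 = 0.680881.

0.681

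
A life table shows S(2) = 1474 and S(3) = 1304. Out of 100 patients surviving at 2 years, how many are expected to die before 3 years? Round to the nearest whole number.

The relevant probability is 1 − 1304/1474 = 0.115332.
Expected number = 100 × 0.115332 = 12.

12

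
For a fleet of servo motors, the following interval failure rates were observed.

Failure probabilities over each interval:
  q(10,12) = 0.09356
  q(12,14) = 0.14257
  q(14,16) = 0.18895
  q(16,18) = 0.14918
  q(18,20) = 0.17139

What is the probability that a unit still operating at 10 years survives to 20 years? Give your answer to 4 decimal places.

0.4444

Chaining the interval survival probabilities: (1 − 0.09356) × (1 − 0.14257) × (1 − 0.18895) × (1 − 0.14918) × (1 − 0.17139).
= 0.90644 × 0.85743 × 0.81105 × 0.85082 × 0.82861 = 0.444399.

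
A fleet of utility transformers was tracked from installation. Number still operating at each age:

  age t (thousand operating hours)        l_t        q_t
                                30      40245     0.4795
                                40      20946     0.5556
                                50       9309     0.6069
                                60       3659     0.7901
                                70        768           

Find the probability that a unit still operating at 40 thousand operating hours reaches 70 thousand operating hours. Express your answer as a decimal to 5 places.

0.03667

The conditional survival probability is l_70/l_40 = 768/20946 = 0.036666.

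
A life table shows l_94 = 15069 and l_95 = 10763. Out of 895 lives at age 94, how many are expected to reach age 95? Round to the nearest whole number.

639

The relevant probability is 10763/15069 = 0.714248.
Expected number = 895 × 0.714248 = 639.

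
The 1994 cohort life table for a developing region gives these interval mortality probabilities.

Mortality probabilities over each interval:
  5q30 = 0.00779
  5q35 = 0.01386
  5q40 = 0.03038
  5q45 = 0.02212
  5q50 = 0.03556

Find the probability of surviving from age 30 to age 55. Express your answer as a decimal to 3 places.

The overall survival probability is (1 − 0.00779) × (1 − 0.01386) × (1 − 0.03038) × (1 − 0.02212) × (1 − 0.03556).
= 0.99221 × 0.98614 × 0.96962 × 0.97788 × 0.96444 = 0.894756.

0.895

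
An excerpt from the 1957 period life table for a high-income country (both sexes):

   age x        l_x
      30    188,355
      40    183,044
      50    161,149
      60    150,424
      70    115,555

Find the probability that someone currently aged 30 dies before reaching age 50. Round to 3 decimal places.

0.144

P(die before 50 | alive at 30) = 1 − l_50/l_30 = 1 − 161,149/188,355 = (27,206)/188,355 = 0.144440.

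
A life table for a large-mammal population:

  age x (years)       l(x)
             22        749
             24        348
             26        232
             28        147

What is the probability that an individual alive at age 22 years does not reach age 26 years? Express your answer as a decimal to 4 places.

0.6903

P(die before 26 | alive at 22) = 1 − l(26)/l(22) = 1 − 232/749 = (517)/749 = 0.690254.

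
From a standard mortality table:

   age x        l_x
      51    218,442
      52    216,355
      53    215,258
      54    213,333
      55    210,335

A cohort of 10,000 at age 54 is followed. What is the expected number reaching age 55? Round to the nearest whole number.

9859

The relevant probability is 210,335/213,333 = 0.985947.
Expected number = 10,000 × 0.985947 = 9859.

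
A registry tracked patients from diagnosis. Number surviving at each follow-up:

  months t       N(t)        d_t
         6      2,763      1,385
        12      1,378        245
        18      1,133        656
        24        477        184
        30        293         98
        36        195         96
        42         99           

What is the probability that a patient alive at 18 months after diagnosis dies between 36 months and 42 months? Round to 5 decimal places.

0.08473

This is the probability of reaching 36 but not 42, conditional on being alive at 18: (N(36) − N(42)) / N(18).
= (195 − 99) / 1,133 = 96 / 1,133 = 0.084731.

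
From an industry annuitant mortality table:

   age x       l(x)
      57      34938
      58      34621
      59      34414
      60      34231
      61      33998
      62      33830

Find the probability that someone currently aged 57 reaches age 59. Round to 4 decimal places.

0.9850

The conditional survival probability is l(59)/l(57) = 34414/34938 = 0.985002.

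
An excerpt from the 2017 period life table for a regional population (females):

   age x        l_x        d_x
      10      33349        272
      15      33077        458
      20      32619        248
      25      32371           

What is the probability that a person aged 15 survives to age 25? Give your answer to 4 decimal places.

0.9787

The conditional survival probability is l_25/l_15 = 32371/33077 = 0.978656.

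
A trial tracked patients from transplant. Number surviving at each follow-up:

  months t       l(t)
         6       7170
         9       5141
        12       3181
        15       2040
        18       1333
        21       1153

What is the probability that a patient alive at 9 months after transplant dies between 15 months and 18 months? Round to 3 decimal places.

This is the probability of reaching 15 but not 18, conditional on being alive at 9: (l(15) − l(18)) / l(9).
= (2040 − 1333) / 5141 = 707 / 5141 = 0.137522.

0.138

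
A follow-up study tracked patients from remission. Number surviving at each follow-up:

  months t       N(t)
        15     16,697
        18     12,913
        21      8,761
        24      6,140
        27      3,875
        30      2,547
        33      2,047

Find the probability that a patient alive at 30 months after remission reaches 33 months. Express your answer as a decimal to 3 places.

The conditional survival probability is N(33)/N(30) = 2,047/2,547 = 0.803691.

0.804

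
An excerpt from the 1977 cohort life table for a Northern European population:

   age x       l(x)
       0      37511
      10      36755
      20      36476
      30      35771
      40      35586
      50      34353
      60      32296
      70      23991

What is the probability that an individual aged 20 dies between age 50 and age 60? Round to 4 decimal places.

0.0564

This is the probability of reaching 50 but not 60, conditional on being alive at 20: (l(50) − l(60)) / l(20).
= (34353 − 32296) / 36476 = 2057 / 36476 = 0.056393.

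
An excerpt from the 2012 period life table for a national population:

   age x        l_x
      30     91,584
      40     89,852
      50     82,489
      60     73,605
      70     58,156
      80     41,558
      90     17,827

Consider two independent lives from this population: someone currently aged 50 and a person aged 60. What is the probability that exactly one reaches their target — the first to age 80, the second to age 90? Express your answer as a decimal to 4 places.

p₁ = l_80/l_50 = 41,558/82,489 = 0.503801; p₂ = l_90/l_60 = 17,827/73,605 = 0.242198.
P(exactly one) = p₁(1−p₂) + (1−p₁)p₂ = 0.381781 + 0.120178 = 0.501960.

0.5020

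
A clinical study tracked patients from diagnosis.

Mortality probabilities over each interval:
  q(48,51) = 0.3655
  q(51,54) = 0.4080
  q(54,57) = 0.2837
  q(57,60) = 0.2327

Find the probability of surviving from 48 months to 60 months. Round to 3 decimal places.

0.206

Survival from 48 to 60 is the product of surviving each interval: (1 − 0.3655) × (1 − 0.4080) × (1 − 0.2837) × (1 − 0.2327).
= 0.6345 × 0.5920 × 0.7163 × 0.7673 = 0.206449.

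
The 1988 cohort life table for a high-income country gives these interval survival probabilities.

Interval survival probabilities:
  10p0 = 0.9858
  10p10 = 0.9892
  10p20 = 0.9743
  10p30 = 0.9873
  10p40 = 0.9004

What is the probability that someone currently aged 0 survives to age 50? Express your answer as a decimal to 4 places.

Survival from 0 to 50 is the product of surviving each interval: 0.9858 × 0.9892 × 0.9743 × 0.9873 × 0.9004.
= 0.844598.

0.8446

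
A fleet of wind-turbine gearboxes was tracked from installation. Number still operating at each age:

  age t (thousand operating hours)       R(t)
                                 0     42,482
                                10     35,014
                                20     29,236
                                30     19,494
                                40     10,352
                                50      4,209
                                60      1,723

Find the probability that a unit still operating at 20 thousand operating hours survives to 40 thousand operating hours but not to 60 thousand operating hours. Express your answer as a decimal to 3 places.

This is the probability of reaching 40 but not 60, conditional on being operational at 20: (R(40) − R(60)) / R(20).
= (10,352 − 1,723) / 29,236 = 8,629 / 29,236 = 0.295150.

0.295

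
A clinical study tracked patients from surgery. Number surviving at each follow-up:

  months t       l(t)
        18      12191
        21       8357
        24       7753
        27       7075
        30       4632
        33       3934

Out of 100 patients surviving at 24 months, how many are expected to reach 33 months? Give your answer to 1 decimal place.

50.7

The relevant probability is 3934/7753 = 0.507416.
Expected number = 100 × 0.507416 = 50.7.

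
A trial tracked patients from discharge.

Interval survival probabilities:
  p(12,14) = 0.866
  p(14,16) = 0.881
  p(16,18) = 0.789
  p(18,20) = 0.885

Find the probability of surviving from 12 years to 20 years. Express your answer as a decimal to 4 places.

0.5327

Chaining the interval survival probabilities: 0.866 × 0.881 × 0.789 × 0.885.
= 0.532738.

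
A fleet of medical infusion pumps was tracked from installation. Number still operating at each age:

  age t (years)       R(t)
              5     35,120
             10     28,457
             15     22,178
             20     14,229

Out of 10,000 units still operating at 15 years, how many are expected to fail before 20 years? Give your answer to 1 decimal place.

The relevant probability is 1 − 14,229/22,178 = 0.358418.
Expected number = 10,000 × 0.358418 = 3584.2.

3584.2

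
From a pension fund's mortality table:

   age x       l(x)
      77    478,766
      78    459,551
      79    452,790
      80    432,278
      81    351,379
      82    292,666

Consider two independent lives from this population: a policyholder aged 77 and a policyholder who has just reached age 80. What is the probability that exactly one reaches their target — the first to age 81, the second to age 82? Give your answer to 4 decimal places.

p₁ = l(81)/l(77) = 351,379/478,766 = 0.733926; p₂ = l(82)/l(80) = 292,666/432,278 = 0.677032.
P(exactly one) = p₁(1−p₂) + (1−p₁)p₂ = 0.237035 + 0.180141 = 0.417175.

0.4172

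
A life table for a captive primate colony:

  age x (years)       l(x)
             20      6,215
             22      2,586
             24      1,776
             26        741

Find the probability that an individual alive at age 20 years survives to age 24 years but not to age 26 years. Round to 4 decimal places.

0.1665

This is the probability of reaching 24 but not 26, conditional on being alive at 20: (l(24) − l(26)) / l(20).
= (1,776 − 741) / 6,215 = 1,035 / 6,215 = 0.166533.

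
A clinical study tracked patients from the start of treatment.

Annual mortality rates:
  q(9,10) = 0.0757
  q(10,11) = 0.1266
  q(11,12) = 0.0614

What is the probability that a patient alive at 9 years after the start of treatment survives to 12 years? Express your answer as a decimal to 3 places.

0.758

P(survive 9→12) = (1 − 0.0757) × (1 − 0.1266) × (1 − 0.0614).
= 0.9243 × 0.8734 × 0.9386 = 0.757716.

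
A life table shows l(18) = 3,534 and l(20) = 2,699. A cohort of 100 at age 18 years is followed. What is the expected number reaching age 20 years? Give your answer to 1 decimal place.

The relevant probability is 2,699/3,534 = 0.763724.
Expected number = 100 × 0.763724 = 76.4.

76.4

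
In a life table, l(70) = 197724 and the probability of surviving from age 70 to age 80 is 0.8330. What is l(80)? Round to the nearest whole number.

l(80) = l(70) × p = 197724 × 0.8330 = 164704.

164704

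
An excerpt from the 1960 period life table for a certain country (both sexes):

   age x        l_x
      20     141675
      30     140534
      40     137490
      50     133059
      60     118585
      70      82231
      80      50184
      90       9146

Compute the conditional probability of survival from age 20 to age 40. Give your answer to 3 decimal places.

We want 20p20 = l_40/l_20.
The conditional survival probability is l_40/l_20 = 137490/141675 = 0.970461.

0.970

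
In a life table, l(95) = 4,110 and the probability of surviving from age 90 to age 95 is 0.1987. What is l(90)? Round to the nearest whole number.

20684

l(90) = l(95) / p = 4,110 / 0.1987 = 20684.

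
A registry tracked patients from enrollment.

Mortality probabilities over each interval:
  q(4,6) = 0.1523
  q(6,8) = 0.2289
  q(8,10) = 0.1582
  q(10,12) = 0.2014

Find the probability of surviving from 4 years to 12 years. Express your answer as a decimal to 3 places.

P(survive 4→12) = (1 − 0.1523) × (1 − 0.2289) × (1 − 0.1582) × (1 − 0.2014).
= 0.8477 × 0.7711 × 0.8418 × 0.7986 = 0.439431.

0.439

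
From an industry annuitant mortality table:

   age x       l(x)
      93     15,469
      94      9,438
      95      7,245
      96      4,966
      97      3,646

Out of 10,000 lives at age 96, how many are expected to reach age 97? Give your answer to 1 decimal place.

The relevant probability is 3,646/4,966 = 0.734193.
Expected number = 10,000 × 0.734193 = 7341.9.

7341.9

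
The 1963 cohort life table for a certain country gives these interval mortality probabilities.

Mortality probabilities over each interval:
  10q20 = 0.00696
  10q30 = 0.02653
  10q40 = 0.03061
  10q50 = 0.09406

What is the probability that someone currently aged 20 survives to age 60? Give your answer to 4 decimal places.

0.8490

40p20 = (1 − 0.00696) × (1 − 0.02653) × (1 − 0.03061) × (1 − 0.09406).
= 0.99304 × 0.97347 × 0.96939 × 0.90594 = 0.848960.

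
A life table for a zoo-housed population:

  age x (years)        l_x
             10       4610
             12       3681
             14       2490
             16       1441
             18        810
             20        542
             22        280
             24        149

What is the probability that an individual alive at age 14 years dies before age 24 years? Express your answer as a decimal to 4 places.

0.9402

P(die before 24 | alive at 14) = 1 − l_24/l_14 = 1 − 149/2490 = (2341)/2490 = 0.940161.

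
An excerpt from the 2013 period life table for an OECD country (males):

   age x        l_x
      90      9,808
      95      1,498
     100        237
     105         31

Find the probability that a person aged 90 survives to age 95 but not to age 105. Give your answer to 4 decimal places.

This is the probability of reaching 95 but not 105, conditional on being alive at 90: (l_95 − l_105) / l_90.
= (1,498 − 31) / 9,808 = 1,467 / 9,808 = 0.149572.

0.1496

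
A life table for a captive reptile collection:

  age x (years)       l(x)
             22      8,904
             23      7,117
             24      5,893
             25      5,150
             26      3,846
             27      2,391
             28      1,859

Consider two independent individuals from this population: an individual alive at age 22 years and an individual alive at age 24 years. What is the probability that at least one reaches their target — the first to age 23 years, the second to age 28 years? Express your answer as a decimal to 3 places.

p₁ = l(23)/l(22) = 7,117/8,904 = 0.799304; p₂ = l(28)/l(24) = 1,859/5,893 = 0.315459.
P(at least one) = 1 − (1−p₁)(1−p₂) = 1 − 0.200696 × 0.684541 = 0.862615.

0.863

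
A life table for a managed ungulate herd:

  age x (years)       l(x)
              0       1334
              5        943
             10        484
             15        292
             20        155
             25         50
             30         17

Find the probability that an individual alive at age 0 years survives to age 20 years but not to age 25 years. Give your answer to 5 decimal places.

0.07871

This is the probability of reaching 20 but not 25, conditional on being alive at 0: (l(20) − l(25)) / l(0).
= (155 − 50) / 1334 = 105 / 1334 = 0.078711.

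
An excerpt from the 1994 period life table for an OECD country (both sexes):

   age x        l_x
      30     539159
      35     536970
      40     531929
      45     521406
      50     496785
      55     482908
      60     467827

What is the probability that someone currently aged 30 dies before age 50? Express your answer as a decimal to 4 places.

0.0786

P(die before 50 | alive at 30) = 1 − l_50/l_30 = 1 − 496785/539159 = (42374)/539159 = 0.078593.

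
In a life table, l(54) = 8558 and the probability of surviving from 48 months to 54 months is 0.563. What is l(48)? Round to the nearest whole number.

l(48) = l(54) / p = 8558 / 0.563 = 15201.

15201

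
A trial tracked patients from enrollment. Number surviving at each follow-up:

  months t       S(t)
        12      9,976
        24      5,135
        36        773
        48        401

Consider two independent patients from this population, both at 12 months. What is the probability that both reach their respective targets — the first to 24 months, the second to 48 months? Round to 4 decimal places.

p₁ = S(24)/S(12) = 5,135/9,976 = 0.514735; p₂ = S(48)/S(12) = 401/9,976 = 0.040196.
P(both) = p₁ × p₂ = 0.514735 × 0.040196 = 0.020690.

0.0207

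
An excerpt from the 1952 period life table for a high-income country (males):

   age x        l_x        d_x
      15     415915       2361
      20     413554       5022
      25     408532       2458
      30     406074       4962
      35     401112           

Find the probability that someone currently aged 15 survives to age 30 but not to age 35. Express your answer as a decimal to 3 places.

This is the probability of reaching 30 but not 35, conditional on being alive at 15: (l_30 − l_35) / l_15.
= (406074 − 401112) / 415915 = 4962 / 415915 = 0.011930.

0.012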